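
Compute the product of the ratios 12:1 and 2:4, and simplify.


Compound ratio = (12×2) : (1×4)
= 24:4
GCD = 4
= 6:1

6:1


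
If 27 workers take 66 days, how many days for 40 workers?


Inverse proportion: x × y = constant
k = 27 × 66 = 1782
y₂ = k / 40 = 1782 / 40
= 44.55

44.55


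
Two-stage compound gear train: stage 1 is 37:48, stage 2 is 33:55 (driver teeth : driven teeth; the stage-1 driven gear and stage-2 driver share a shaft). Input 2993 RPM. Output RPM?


Stage 1: RPM_B = RPM_A × t_A/t_B = 2993 × 37/48 = 110741/48 ≈ 2307.10
B and C share a shaft → RPM_C = RPM_B
Stage 2: RPM_D = RPM_C × t_C/t_D = RPM_A × (t_A×t_C)/(t_B×t_D)
Overall ratio = (37×33)/(48×55) = 1221/2640
RPM_D = 2993 × 1221/2640 = 3654453/2640
≈ 1384.26 RPM

1384.26 RPM


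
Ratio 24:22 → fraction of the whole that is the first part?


Total parts = 24 + 22 = 46
First part: 24/46 = 12/23
= 12/23

12/23


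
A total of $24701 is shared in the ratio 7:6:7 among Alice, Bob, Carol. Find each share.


Total parts = 7 + 6 + 7 = 20
Alice: 24701 × 7/20 = 8645.35
Bob: 24701 × 6/20 = 7410.30
Carol: 24701 × 7/20 = 8645.35
= Alice: $8645.35, Bob: $7410.30, Carol: $8645.35

Alice: $8645.35, Bob: $7410.30, Carol: $8645.35


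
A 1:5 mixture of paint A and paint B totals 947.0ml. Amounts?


Total parts = 1 + 5 = 6
paint A: 947.0 × 1/6 = 157.8ml
paint B: 947.0 × 5/6 = 789.2ml
= 157.8ml and 789.2ml

157.8ml and 789.2ml


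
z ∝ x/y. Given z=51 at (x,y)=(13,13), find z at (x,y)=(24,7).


z = k·x/y
Solve for k using the known point: k = z·y/x = 51×13/13 = 663/13 = 51.0000
Now evaluate at x=24, y=7:
z = k × 24 / 7 = (663 × 24) / (13 × 7) = 15912/91
≈ 174.8571

174.8571


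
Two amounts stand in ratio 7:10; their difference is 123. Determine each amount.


Let A = 7k, B = 10k.
10k - 7k = 123
3k = 123 → k = 123/3 = 41
A = 7×41 = 287, B = 10×41 = 410
= A = 287, B = 410

A = 287, B = 410


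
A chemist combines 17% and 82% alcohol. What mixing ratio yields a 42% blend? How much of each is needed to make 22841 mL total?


Let x parts of 17% mix with y parts of 82%.
17x + 82y = 42(x + y)
17x + 82y = 42x + 42y
x(17 - 42) = y(42 - 82)
x/y = (82 - 42)/(42 - 17) = 40/25
Simplify: 8:5
Total parts = 13; one part = 22841/13 = 1757.00 mL
17% solution: 8×1757.00 = 14056.00 mL
82% solution: 5×1757.00 = 8785.00 mL
= ratio 8:5; 14056.00 mL and 8785.00 mL

ratio 8:5; 14056.00 mL and 8785.00 mL


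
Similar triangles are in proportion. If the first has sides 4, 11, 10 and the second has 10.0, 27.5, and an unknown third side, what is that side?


Scale factor = 10.0/4 = 2.5
Missing side = 10 × 2.5
= 25.0

25.0


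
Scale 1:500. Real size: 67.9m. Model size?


Model size = real / scale
= 67.9 / 500
= 0.1358 m

0.1358 m


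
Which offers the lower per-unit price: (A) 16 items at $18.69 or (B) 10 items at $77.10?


Deal A: $18.69/16 = $1.1681/unit
Deal B: $77.10/10 = $7.7100/unit
A is cheaper per unit
= Deal A

Deal A


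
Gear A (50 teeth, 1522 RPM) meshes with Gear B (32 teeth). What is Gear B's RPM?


Gear ratio = 50:32 = 25:16
RPM_B = RPM_A × (teeth_A / teeth_B)
= 1522 × (50/32)
= 2378.1 RPM

2378.1 RPM


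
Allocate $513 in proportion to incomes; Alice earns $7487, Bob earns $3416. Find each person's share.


Total income = 7487 + 3416 = $10903
Alice: $513 × 7487/10903 = $352.27
Bob: $513 × 3416/10903 = $160.73
= Alice: $352.27, Bob: $160.73

Alice: $352.27, Bob: $160.73


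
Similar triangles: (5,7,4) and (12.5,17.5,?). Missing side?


Scale factor = 12.5/5 = 2.5
Missing side = 4 × 2.5
= 10.0

10.0


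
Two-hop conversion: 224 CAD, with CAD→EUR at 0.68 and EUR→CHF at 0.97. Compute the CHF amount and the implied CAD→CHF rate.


Step 1: 224 CAD × 0.68 = 152.32 EUR
Step 2: 152.32 EUR × 0.97 = 147.75 CHF
Implied rate CAD→CHF = 0.68 × 0.97 = 0.6596
= 147.75 CHF; implied rate 0.6596 CHF/CAD

147.75 CHF; implied rate 0.6596 CHF/CAD


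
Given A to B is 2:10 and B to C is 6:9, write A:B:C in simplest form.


Match B: multiply A:B by 6 → 12:60
Multiply B:C by 10 → 60:90
Combined: 12:60:90
GCD = 6
= 2:10:15

2:10:15


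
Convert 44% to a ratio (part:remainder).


44% means 44 parts out of 100; remainder = 56
Part : remainder = 44:56
GCD = 4
= 11:14

11:14


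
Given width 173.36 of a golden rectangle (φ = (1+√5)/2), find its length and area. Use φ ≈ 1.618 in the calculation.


φ = (1 + √5) / 2 ≈ 1.618
Length = width × φ = 173.36 × 1.618 = 280.49648
≈ 280.50
Area = width × length = 173.36 × 280.49648 = 48626.8697728 ≈ 48626.87
= Length: 280.50, Area: 48626.87

Length: 280.50, Area: 48626.87


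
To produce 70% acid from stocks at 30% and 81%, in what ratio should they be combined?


Let x parts of 30% mix with y parts of 81%.
30x + 81y = 70(x + y)
30x + 81y = 70x + 70y
x(30 - 70) = y(70 - 81)
x/y = (81 - 70)/(70 - 30) = 11/40
Simplify: 11:40
= 11:40

11:40


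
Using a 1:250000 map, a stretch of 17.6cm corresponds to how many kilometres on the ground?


Real distance = map distance × scale
= 17.6cm × 250000
= 4400000 cm = 44000.0 m
= 44.000 km

44.000 km


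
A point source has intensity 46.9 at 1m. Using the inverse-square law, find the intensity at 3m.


I₁d₁² = I₂d₂²
I₂ = I₁ × (d₁/d₂)²
= 46.9 × (1/3)²
= 46.9 × 1/9
= 46.9/9
≈ 5.2111

5.2111


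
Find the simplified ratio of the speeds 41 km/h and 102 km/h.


Ratio = 41:102
GCD = 1
Simplified = 41:102
Time ratio (same distance) = 102:41
Speed ratio = 41:102

41:102


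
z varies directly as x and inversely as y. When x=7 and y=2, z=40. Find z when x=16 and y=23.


z = k·x/y
Solve for k using the known point: k = z·y/x = 40×2/7 = 80/7 ≈ 11.4286
Now evaluate at x=16, y=23:
z = k × 16 / 23 = (80 × 16) / (7 × 23) = 1280/161
≈ 7.9503

7.9503


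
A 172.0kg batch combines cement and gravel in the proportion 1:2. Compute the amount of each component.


Total parts = 1 + 2 = 3
cement: 172.0 × 1/3 = 57.3kg
gravel: 172.0 × 2/3 = 114.7kg
= 57.3kg and 114.7kg

57.3kg and 114.7kg


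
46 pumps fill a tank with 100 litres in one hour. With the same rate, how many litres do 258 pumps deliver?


Direct proportion: y/x = constant
k = 100/46 ≈ 2.1739
y₂ = k × 258 = 100 × 258 / 46 = 25800/46
≈ 560.87

560.87


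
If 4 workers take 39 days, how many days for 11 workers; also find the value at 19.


Inverse proportion: x × y = constant
k = 4 × 39 = 156
At x=11: k/11 = 14.18
At x=19: k/19 = 8.21
= 14.18 and 8.21

14.18 and 8.21


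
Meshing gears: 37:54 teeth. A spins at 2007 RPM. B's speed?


Gear ratio = 37:54 = 37:54
RPM_B = RPM_A × (teeth_A / teeth_B)
= 2007 × (37/54)
= 1375.2 RPM

1375.2 RPM


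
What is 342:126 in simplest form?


GCD(342, 126) = 18
342/18 : 126/18
= 19:7

19:7


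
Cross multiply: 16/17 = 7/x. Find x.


Cross multiply: 16 × x = 17 × 7
16x = 119
x = 119 / 16
= 7.44

7.44


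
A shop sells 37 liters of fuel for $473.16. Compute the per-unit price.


Unit rate = total / quantity
= 473.16 / 37
= $12.79 per unit

$12.79 per unit


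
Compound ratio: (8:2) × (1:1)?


Compound ratio = (8×1) : (2×1)
= 8:2
GCD = 2
= 4:1

4:1


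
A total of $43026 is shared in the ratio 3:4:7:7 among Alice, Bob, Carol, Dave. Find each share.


Total parts = 3 + 4 + 7 + 7 = 21
Alice: 43026 × 3/21 = 6146.57
Bob: 43026 × 4/21 = 8195.43
Carol: 43026 × 7/21 = 14342.00
Dave: 43026 × 7/21 = 14342.00
= Alice: $6146.57, Bob: $8195.43, Carol: $14342.00, Dave: $14342.00

Alice: $6146.57, Bob: $8195.43, Carol: $14342.00, Dave: $14342.00


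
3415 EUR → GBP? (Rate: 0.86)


Amount × rate = 3415 × 0.86
= 2936.90 GBP

2936.90 GBP


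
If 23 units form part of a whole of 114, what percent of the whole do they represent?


Percentage = (part / whole) × 100
= (23 / 114) × 100
≈ 20.18%

20.18%


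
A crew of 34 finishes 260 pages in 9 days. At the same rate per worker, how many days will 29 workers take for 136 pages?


Days ∝ work / workers, so d₂ = d₁ × (m₁/m₂) × (w₂/w₁)
Workers factor (inverse): 34/29 ≈ 1.1724
Work factor (direct): 136/260 ≈ 0.5231
d₂ = 9 × 34/29 × 136/260 = (9 × 34 × 136) / (29 × 260) = 41616/7540
≈ 5.52 days

5.52 days


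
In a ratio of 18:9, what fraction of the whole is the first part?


Total parts = 18 + 9 = 27
First part: 18/27 = 2/3
= 2/3

2/3


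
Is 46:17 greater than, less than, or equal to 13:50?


46/17 = 2.7059
13/50 = 0.2600
2.7059 > 0.2600, so 46:17 is greater
= greater than

greater than


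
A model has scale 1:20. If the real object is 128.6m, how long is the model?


Model size = real / scale
= 128.6 / 20
= 6.4300 m

6.4300 m


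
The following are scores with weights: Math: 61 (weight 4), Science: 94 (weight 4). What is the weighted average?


Numerator = 61×4 + 94×4
= 244 + 376
= 620
Total weight = 8
Weighted avg = 620/8
= 77.50

77.50


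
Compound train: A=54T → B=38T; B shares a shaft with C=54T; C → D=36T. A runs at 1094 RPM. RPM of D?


Stage 1: RPM_B = RPM_A × t_A/t_B = 1094 × 54/38 = 59076/38 ≈ 1554.63
B and C share a shaft → RPM_C = RPM_B
Stage 2: RPM_D = RPM_C × t_C/t_D = RPM_A × (t_A×t_C)/(t_B×t_D)
Overall ratio = (54×54)/(38×36) = 2916/1368
RPM_D = 1094 × 2916/1368 = 3190104/1368
≈ 2331.95 RPM

2331.95 RPM


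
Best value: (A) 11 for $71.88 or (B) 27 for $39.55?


Deal A: $71.88/11 = $6.5345/unit
Deal B: $39.55/27 = $1.4648/unit
B is cheaper per unit
= Deal B

Deal B


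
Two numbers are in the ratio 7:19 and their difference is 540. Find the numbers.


Let A = 7k, B = 19k.
19k - 7k = 540
12k = 540 → k = 540/12 = 45
A = 7×45 = 315, B = 19×45 = 855
= A = 315, B = 855

A = 315, B = 855


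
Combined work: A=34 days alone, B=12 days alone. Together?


Rate of A = 1/34 per day
Rate of B = 1/12 per day
Combined rate = 1/34 + 1/12 = 46/408 ≈ 0.1127 per day
Days = 1 / combined rate = 408/46
≈ 8.87 days

8.87 days


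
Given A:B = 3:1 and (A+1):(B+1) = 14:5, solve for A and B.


Let A = 3k, B = 1k.
(3k + 1) / (1k + 1) = 14/5
Cross-multiply: 5(3k + 1) = 14(1k + 1)
15k + 5 = 14k + 14
15k - 14k = 14 - 5
1k = 9
k = 9/1 = 9
A = 3×9 = 27, B = 1×9 = 9
= A = 27, B = 9

A = 27, B = 9


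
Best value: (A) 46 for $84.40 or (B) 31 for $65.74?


Deal A: $84.40/46 = $1.8348/unit
Deal B: $65.74/31 = $2.1206/unit
A is cheaper per unit
= Deal A

Deal A


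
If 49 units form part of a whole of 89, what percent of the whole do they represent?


Percentage = (part / whole) × 100
= (49 / 89) × 100
≈ 55.06%

55.06%


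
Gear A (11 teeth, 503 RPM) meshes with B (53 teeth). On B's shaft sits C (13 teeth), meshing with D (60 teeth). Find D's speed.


Stage 1: RPM_B = RPM_A × t_A/t_B = 503 × 11/53 = 5533/53 ≈ 104.40
B and C share a shaft → RPM_C = RPM_B
Stage 2: RPM_D = RPM_C × t_C/t_D = RPM_A × (t_A×t_C)/(t_B×t_D)
Overall ratio = (11×13)/(53×60) = 143/3180
RPM_D = 503 × 143/3180 = 71929/3180
≈ 22.62 RPM

22.62 RPM


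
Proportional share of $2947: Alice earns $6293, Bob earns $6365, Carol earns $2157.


Total income = 6293 + 6365 + 2157 = $14815
Alice: $2947 × 6293/14815 = $1251.80
Bob: $2947 × 6365/14815 = $1266.13
Carol: $2947 × 2157/14815 = $429.07
= Alice: $1251.80, Bob: $1266.13, Carol: $429.07

Alice: $1251.80, Bob: $1266.13, Carol: $429.07


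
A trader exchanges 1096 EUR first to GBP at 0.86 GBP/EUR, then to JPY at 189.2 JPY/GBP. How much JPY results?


Step 1: 1096 EUR × 0.86 = 942.56 GBP
Step 2: 942.56 GBP × 189.2 = 178332.35 JPY
Implied rate EUR→JPY = 0.86 × 189.2 = 162.7120
= 178332.35 JPY

178332.35 JPY


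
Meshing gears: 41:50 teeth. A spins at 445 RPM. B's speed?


Gear ratio = 41:50 = 41:50
RPM_B = RPM_A × (teeth_A / teeth_B)
= 445 × (41/50)
= 364.9 RPM

364.9 RPM


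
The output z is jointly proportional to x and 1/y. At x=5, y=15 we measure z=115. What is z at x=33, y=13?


z = k·x/y
Solve for k using the known point: k = z·y/x = 115×15/5 = 1725/5 = 345.0000
Now evaluate at x=33, y=13:
z = k × 33 / 13 = (1725 × 33) / (5 × 13) = 56925/65
≈ 875.7692

875.7692


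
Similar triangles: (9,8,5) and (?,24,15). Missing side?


Scale factor = 24/8 = 3
Missing side = 9 × 3
= 27.0

27.0


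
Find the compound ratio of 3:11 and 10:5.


Compound ratio = (3×10) : (11×5)
= 30:55
GCD = 5
= 6:11

6:11


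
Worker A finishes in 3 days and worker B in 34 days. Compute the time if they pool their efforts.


Rate of A = 1/3 per day
Rate of B = 1/34 per day
Combined rate = 1/3 + 1/34 = 37/102 ≈ 0.3627 per day
Days = 1 / combined rate = 102/37
≈ 2.76 days

2.76 days


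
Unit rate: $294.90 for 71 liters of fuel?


Unit rate = total / quantity
= 294.90 / 71
= $4.15 per unit

$4.15 per unit


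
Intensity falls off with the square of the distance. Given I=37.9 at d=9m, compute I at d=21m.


I₁d₁² = I₂d₂²
I₂ = I₁ × (d₁/d₂)²
= 37.9 × (9/21)²
= 37.9 × 81/441
= 3069.9/441
≈ 6.9612

6.9612


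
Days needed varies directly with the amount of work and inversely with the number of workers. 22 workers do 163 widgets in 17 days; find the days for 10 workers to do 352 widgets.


Days ∝ work / workers, so d₂ = d₁ × (m₁/m₂) × (w₂/w₁)
Workers factor (inverse): 22/10 = 2.2000
Work factor (direct): 352/163 ≈ 2.1595
d₂ = 17 × 22/10 × 352/163 = (17 × 22 × 352) / (10 × 163) = 131648/1630
≈ 80.77 days

80.77 days


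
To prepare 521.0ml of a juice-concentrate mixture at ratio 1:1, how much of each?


Total parts = 1 + 1 = 2
juice: 521.0 × 1/2 = 260.5ml
concentrate: 521.0 × 1/2 = 260.5ml
= 260.5ml and 260.5ml

260.5ml and 260.5ml


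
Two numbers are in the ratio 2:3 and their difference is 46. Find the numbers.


Let A = 2k, B = 3k.
3k - 2k = 46
1k = 46 → k = 46/1 = 46
A = 2×46 = 92, B = 3×46 = 138
= A = 92, B = 138

A = 92, B = 138


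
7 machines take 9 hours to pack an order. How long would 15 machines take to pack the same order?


Inverse proportion: x × y = constant
k = 7 × 9 = 63
y₂ = k / 15 = 63 / 15
= 4.20

4.20


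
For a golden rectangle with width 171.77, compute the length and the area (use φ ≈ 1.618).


φ = (1 + √5) / 2 ≈ 1.618
Length = width × φ = 171.77 × 1.618 = 277.92386
≈ 277.92
Area = width × length = 171.77 × 277.92386 = 47738.9814322 ≈ 47738.98
= Length: 277.92, Area: 47738.98

Length: 277.92, Area: 47738.98


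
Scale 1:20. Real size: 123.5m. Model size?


Model size = real / scale
= 123.5 / 20
= 6.1750 m

6.1750 m


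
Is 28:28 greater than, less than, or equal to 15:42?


28/28 = 1.0000
15/42 = 0.3571
1.0000 > 0.3571, so 28:28 is greater
= greater than

greater than


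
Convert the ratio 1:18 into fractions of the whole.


Total parts = 1 + 18 = 19
First part: 1/19 = 1/19
Second part: 18/19 = 18/19
= 1/19 and 18/19

1/19 and 18/19


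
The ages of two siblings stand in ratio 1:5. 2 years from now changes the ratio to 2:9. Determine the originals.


Let A = 1k, B = 5k.
(1k + 2) / (5k + 2) = 2/9
Cross-multiply: 9(1k + 2) = 2(5k + 2)
9k + 18 = 10k + 4
9k - 10k = 4 - 18
-1k = -14
k = -14/-1 = 14
A = 1×14 = 14, B = 5×14 = 70
= A = 14, B = 70

A = 14, B = 70


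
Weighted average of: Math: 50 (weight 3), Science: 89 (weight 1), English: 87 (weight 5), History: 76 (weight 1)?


Numerator = 50×3 + 89×1 + 87×5 + 76×1
= 150 + 89 + 435 + 76
= 750
Total weight = 10
Weighted avg = 750/10
= 75.00

75.00


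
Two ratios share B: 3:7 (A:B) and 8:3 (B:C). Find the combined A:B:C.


Match B: multiply A:B by 8 → 24:56
Multiply B:C by 7 → 56:21
Combined: 24:56:21
GCD = 1
= 24:56:21

24:56:21


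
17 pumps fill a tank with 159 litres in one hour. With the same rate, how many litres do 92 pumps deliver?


Direct proportion: y/x = constant
k = 159/17 ≈ 9.3529
y₂ = k × 92 = 159 × 92 / 17 = 14628/17
≈ 860.47

860.47


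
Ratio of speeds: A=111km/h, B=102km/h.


Ratio = 111:102
GCD = 3
Simplified = 37:34
Time ratio (same distance) = 34:37
Speed ratio = 37:34

37:34


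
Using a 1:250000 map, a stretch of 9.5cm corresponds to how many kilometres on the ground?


Real distance = map distance × scale
= 9.5cm × 250000
= 2375000 cm = 23750.0 m
= 23.750 km

23.750 km


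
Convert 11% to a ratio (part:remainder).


11% means 11 parts out of 100; remainder = 89
Part : remainder = 11:89
GCD = 1
= 11:89

11:89


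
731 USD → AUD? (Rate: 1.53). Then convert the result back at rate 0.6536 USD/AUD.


Amount × rate = 731 × 1.53 = 1118.43 AUD
Round-trip: 1118.43 × 0.6536 = 731.01 USD
= 1118.43 AUD, then 731.01 USD

1118.43 AUD, then 731.01 USD


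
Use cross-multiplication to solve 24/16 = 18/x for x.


Cross multiply: 24 × x = 16 × 18
24x = 288
x = 288 / 24
= 12.00

12.00


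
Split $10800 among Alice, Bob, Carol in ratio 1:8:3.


Total parts = 1 + 8 + 3 = 12
Alice: 10800 × 1/12 = 900.00
Bob: 10800 × 8/12 = 7200.00
Carol: 10800 × 3/12 = 2700.00
= Alice: $900.00, Bob: $7200.00, Carol: $2700.00

Alice: $900.00, Bob: $7200.00, Carol: $2700.00


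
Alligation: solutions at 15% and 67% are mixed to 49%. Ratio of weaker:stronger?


Let x parts of 15% mix with y parts of 67%.
15x + 67y = 49(x + y)
15x + 67y = 49x + 49y
x(15 - 49) = y(49 - 67)
x/y = (67 - 49)/(49 - 15) = 18/34
Simplify: 9:17
= 9:17

9:17


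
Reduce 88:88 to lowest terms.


GCD(88, 88) = 88
88/88 : 88/88
= 1:1

1:1


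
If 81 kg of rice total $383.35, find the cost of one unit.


Unit rate = total / quantity
= 383.35 / 81
= $4.73 per unit

$4.73 per unit


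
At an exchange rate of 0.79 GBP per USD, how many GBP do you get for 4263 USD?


Amount × rate = 4263 × 0.79
= 3367.77 GBP

3367.77 GBP


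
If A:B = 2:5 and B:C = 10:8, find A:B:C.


Match B: multiply A:B by 10 → 20:50
Multiply B:C by 5 → 50:40
Combined: 20:50:40
GCD = 10
= 2:5:4

2:5:4


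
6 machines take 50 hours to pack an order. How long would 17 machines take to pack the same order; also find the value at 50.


Inverse proportion: x × y = constant
k = 6 × 50 = 300
At x=17: k/17 = 17.65
At x=50: k/50 = 6.00
= 17.65 and 6.00

17.65 and 6.00


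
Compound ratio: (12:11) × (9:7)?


Compound ratio = (12×9) : (11×7)
= 108:77
GCD = 1
= 108:77

108:77


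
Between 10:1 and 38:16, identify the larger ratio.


10/1 = 10.0000
38/16 = 2.3750
10.0000 > 2.3750, so 10:1 is greater
= 10:1

10:1


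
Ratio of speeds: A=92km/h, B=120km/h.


Ratio = 92:120
GCD = 4
Simplified = 23:30
Time ratio (same distance) = 30:23
Speed ratio = 23:30

23:30


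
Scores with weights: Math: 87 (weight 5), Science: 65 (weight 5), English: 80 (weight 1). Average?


Numerator = 87×5 + 65×5 + 80×1
= 435 + 325 + 80
= 840
Total weight = 11
Weighted avg = 840/11
= 76.36

76.36


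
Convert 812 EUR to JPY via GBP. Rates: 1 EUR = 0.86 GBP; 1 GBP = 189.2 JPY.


Step 1: 812 EUR × 0.86 = 698.32 GBP
Step 2: 698.32 GBP × 189.2 = 132122.14 JPY
Implied rate EUR→JPY = 0.86 × 189.2 = 162.7120
= 132122.14 JPY

132122.14 JPY


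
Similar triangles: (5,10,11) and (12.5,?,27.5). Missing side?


Scale factor = 12.5/5 = 2.5
Missing side = 10 × 2.5
= 25.0

25.0


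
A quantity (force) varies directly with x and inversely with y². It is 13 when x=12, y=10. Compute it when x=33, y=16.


z = k·x/y²
Solve for k using the known point: k = z·y²/x = 13×100/12 = 1300/12 ≈ 108.3333
Now evaluate at x=33, y=16:
z = k × 33 / 256 = (1300 × 33) / (12 × 256) = 42900/3072
≈ 13.9648

13.9648


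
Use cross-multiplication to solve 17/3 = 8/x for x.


Cross multiply: 17 × x = 3 × 8
17x = 24
x = 24 / 17
= 1.41

1.41


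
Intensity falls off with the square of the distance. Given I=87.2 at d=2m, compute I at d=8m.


I₁d₁² = I₂d₂²
I₂ = I₁ × (d₁/d₂)²
= 87.2 × (2/8)²
= 87.2 × 4/64
= 348.8/64
= 5.4500

5.4500


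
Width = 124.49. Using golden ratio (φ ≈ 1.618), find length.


φ = (1 + √5) / 2 ≈ 1.618
Length = width × φ = 124.49 × 1.618 = 201.42482
≈ 201.42

201.42


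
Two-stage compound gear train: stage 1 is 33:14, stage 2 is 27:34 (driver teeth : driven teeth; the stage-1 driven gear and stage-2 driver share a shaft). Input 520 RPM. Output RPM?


Stage 1: RPM_B = RPM_A × t_A/t_B = 520 × 33/14 = 17160/14 ≈ 1225.71
B and C share a shaft → RPM_C = RPM_B
Stage 2: RPM_D = RPM_C × t_C/t_D = RPM_A × (t_A×t_C)/(t_B×t_D)
Overall ratio = (33×27)/(14×34) = 891/476
RPM_D = 520 × 891/476 = 463320/476
≈ 973.36 RPM

973.36 RPM


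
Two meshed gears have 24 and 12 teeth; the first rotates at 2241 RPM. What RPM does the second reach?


Gear ratio = 24:12 = 2:1
RPM_B = RPM_A × (teeth_A / teeth_B)
= 2241 × (24/12)
= 4482.0 RPM

4482.0 RPM


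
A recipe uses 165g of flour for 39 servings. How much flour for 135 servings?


Direct proportion: y/x = constant
k = 165/39 ≈ 4.2308
y₂ = k × 135 = 165 × 135 / 39 = 22275/39
≈ 571.15

571.15


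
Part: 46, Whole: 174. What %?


Percentage = (part / whole) × 100
= (46 / 174) × 100
≈ 26.44%

26.44%


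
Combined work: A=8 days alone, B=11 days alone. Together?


Rate of A = 1/8 per day
Rate of B = 1/11 per day
Combined rate = 1/8 + 1/11 = 19/88 ≈ 0.2159 per day
Days = 1 / combined rate = 88/19
≈ 4.63 days

4.63 days


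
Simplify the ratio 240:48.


GCD(240, 48) = 48
240/48 : 48/48
= 5:1

5:1


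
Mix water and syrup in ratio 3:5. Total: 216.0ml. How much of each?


Total parts = 3 + 5 = 8
water: 216.0 × 3/8 = 81.0ml
syrup: 216.0 × 5/8 = 135.0ml
= 81.0ml and 135.0ml

81.0ml and 135.0ml


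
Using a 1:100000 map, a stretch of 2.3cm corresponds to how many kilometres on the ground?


Real distance = map distance × scale
= 2.3cm × 100000
= 230000 cm = 2300.0 m
= 2.300 km

2.300 km


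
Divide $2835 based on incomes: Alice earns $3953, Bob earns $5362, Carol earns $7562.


Total income = 3953 + 5362 + 7562 = $16877
Alice: $2835 × 3953/16877 = $664.03
Bob: $2835 × 5362/16877 = $900.71
Carol: $2835 × 7562/16877 = $1270.27
= Alice: $664.03, Bob: $900.71, Carol: $1270.27

Alice: $664.03, Bob: $900.71, Carol: $1270.27


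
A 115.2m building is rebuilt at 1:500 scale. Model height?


Model size = real / scale
= 115.2 / 500
= 0.2304 m

0.2304 m


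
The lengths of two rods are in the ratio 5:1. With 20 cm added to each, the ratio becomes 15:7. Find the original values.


Let A = 5k, B = 1k.
(5k + 20) / (1k + 20) = 15/7
Cross-multiply: 7(5k + 20) = 15(1k + 20)
35k + 140 = 15k + 300
35k - 15k = 300 - 140
20k = 160
k = 160/20 = 8
A = 5×8 = 40, B = 1×8 = 8
= A = 40, B = 8

A = 40, B = 8


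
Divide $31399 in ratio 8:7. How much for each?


Total parts = 8 + 7 = 15
Part 1: 31399 × 8/15 = 16746.13
Part 2: 31399 × 7/15 = 14652.87
= Part 1: $16746.13, Part 2: $14652.87

Part 1: $16746.13, Part 2: $14652.87


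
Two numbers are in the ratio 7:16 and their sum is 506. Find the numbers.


Let A = 7k, B = 16k.
7k + 16k = 506
23k = 506 → k = 506/23 = 22
A = 7×22 = 154, B = 16×22 = 352
= A = 154, B = 352

A = 154, B = 352


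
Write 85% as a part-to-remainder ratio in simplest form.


85% means 85 parts out of 100; remainder = 15
Part : remainder = 85:15
GCD = 5
= 17:3

17:3


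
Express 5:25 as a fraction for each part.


Total parts = 5 + 25 = 30
First part: 5/30 = 1/6
Second part: 25/30 = 5/6
= 1/6 and 5/6

1/6 and 5/6


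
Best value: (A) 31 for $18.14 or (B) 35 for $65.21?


Deal A: $18.14/31 = $0.5852/unit
Deal B: $65.21/35 = $1.8631/unit
A is cheaper per unit
= Deal A

Deal A


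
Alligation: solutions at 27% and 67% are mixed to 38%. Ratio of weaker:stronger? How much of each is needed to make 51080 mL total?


Let x parts of 27% mix with y parts of 67%.
27x + 67y = 38(x + y)
27x + 67y = 38x + 38y
x(27 - 38) = y(38 - 67)
x/y = (67 - 38)/(38 - 27) = 29/11
Simplify: 29:11
Total parts = 40; one part = 51080/40 = 1277.00 mL
27% solution: 29×1277.00 = 37033.00 mL
67% solution: 11×1277.00 = 14047.00 mL
= ratio 29:11; 37033.00 mL and 14047.00 mL

ratio 29:11; 37033.00 mL and 14047.00 mL


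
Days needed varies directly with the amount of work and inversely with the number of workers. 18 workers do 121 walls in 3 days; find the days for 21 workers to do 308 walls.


Days ∝ work / workers, so d₂ = d₁ × (m₁/m₂) × (w₂/w₁)
Workers factor (inverse): 18/21 ≈ 0.8571
Work factor (direct): 308/121 ≈ 2.5455
d₂ = 3 × 18/21 × 308/121 = (3 × 18 × 308) / (21 × 121) = 16632/2541
≈ 6.55 days

6.55 days


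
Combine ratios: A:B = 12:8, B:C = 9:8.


Match B: multiply A:B by 9 → 108:72
Multiply B:C by 8 → 72:64
Combined: 108:72:64
GCD = 4
= 27:18:16

27:18:16


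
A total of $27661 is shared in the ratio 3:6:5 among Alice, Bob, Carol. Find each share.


Total parts = 3 + 6 + 5 = 14
Alice: 27661 × 3/14 = 5927.36
Bob: 27661 × 6/14 = 11854.71
Carol: 27661 × 5/14 = 9878.93
= Alice: $5927.36, Bob: $11854.71, Carol: $9878.93

Alice: $5927.36, Bob: $11854.71, Carol: $9878.93


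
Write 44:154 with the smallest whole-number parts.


GCD(44, 154) = 22
44/22 : 154/22
= 2:7

2:7


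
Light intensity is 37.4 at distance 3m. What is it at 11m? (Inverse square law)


I₁d₁² = I₂d₂²
I₂ = I₁ × (d₁/d₂)²
= 37.4 × (3/11)²
= 37.4 × 9/121
= 336.6/121
≈ 2.7818

2.7818


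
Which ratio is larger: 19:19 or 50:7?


19/19 = 1.0000
50/7 = 7.1429
1.0000 < 7.1429, so 19:19 is less
= 50:7

50:7


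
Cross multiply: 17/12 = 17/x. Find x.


Cross multiply: 17 × x = 12 × 17
17x = 204
x = 204 / 17
= 12.00

12.00


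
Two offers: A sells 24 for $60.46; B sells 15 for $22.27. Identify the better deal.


Deal A: $60.46/24 = $2.5192/unit
Deal B: $22.27/15 = $1.4847/unit
B is cheaper per unit
= Deal B

Deal B


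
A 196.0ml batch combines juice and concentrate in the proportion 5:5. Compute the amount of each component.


Total parts = 5 + 5 = 10
juice: 196.0 × 5/10 = 98.0ml
concentrate: 196.0 × 5/10 = 98.0ml
= 98.0ml and 98.0ml

98.0ml and 98.0ml


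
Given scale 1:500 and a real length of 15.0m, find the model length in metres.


Model size = real / scale
= 15.0 / 500
= 0.0300 m

0.0300 m


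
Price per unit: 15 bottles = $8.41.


Unit rate = total / quantity
= 8.41 / 15
= $0.56 per unit

$0.56 per unit


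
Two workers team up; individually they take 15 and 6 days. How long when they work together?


Rate of A = 1/15 per day
Rate of B = 1/6 per day
Combined rate = 1/15 + 1/6 = 21/90 ≈ 0.2333 per day
Days = 1 / combined rate = 90/21
≈ 4.29 days

4.29 days


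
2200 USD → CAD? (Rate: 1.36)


Amount × rate = 2200 × 1.36
= 2992.00 CAD

2992.00 CAD


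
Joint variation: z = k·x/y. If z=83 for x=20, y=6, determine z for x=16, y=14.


z = k·x/y
Solve for k using the known point: k = z·y/x = 83×6/20 = 498/20 = 24.9000
Now evaluate at x=16, y=14:
z = k × 16 / 14 = (498 × 16) / (20 × 14) = 7968/280
≈ 28.4571

28.4571


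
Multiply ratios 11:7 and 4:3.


Compound ratio = (11×4) : (7×3)
= 44:21
GCD = 1
= 44:21

44:21


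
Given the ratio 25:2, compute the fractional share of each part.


Total parts = 25 + 2 = 27
First part: 25/27 = 25/27
Second part: 2/27 = 2/27
= 25/27 and 2/27

25/27 and 2/27


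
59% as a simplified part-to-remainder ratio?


59% means 59 parts out of 100; remainder = 41
Part : remainder = 59:41
GCD = 1
= 59:41

59:41


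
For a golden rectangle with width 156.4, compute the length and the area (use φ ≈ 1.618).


φ = (1 + √5) / 2 ≈ 1.618
Length = width × φ = 156.4 × 1.618 = 253.0552
≈ 253.06
Area = width × length = 156.4 × 253.0552 = 39577.83328 ≈ 39577.83
= Length: 253.06, Area: 39577.83

Length: 253.06, Area: 39577.83


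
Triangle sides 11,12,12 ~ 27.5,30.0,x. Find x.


Scale factor = 27.5/11 = 2.5
Missing side = 12 × 2.5
= 30.0

30.0


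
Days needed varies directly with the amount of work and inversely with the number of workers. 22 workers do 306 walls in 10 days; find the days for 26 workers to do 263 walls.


Days ∝ work / workers, so d₂ = d₁ × (m₁/m₂) × (w₂/w₁)
Workers factor (inverse): 22/26 ≈ 0.8462
Work factor (direct): 263/306 ≈ 0.8595
d₂ = 10 × 22/26 × 263/306 = (10 × 22 × 263) / (26 × 306) = 57860/7956
≈ 7.27 days

7.27 days


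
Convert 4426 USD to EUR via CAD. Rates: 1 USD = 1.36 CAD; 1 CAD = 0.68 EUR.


Step 1: 4426 USD × 1.36 = 6019.36 CAD
Step 2: 6019.36 CAD × 0.68 = 4093.16 EUR
Implied rate USD→EUR = 1.36 × 0.68 = 0.9248
= 4093.16 EUR

4093.16 EUR


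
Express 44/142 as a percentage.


Percentage = (part / whole) × 100
= (44 / 142) × 100
≈ 30.99%

30.99%


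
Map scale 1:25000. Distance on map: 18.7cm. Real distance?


Real distance = map distance × scale
= 18.7cm × 25000
= 467500 cm = 4675.0 m
= 4.675 km

4.675 km


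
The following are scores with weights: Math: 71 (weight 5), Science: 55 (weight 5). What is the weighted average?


Numerator = 71×5 + 55×5
= 355 + 275
= 630
Total weight = 10
Weighted avg = 630/10
= 63.00

63.00


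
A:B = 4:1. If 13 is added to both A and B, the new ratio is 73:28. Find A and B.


Let A = 4k, B = 1k.
(4k + 13) / (1k + 13) = 73/28
Cross-multiply: 28(4k + 13) = 73(1k + 13)
112k + 364 = 73k + 949
112k - 73k = 949 - 364
39k = 585
k = 585/39 = 15
A = 4×15 = 60, B = 1×15 = 15
= A = 60, B = 15

A = 60, B = 15


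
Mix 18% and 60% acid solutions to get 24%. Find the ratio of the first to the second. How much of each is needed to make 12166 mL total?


Let x parts of 18% mix with y parts of 60%.
18x + 60y = 24(x + y)
18x + 60y = 24x + 24y
x(18 - 24) = y(24 - 60)
x/y = (60 - 24)/(24 - 18) = 36/6
Simplify: 6:1
Total parts = 7; one part = 12166/7 = 1738.00 mL
18% solution: 6×1738.00 = 10428.00 mL
60% solution: 1×1738.00 = 1738.00 mL
= ratio 6:1; 10428.00 mL and 1738.00 mL

ratio 6:1; 10428.00 mL and 1738.00 mL


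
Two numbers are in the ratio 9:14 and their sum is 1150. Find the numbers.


Let A = 9k, B = 14k.
9k + 14k = 1150
23k = 1150 → k = 1150/23 = 50
A = 9×50 = 450, B = 14×50 = 700
= A = 450, B = 700

A = 450, B = 700


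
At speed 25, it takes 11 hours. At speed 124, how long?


Inverse proportion: x × y = constant
k = 25 × 11 = 275
y₂ = k / 124 = 275 / 124
= 2.22

2.22


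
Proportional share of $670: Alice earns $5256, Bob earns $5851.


Total income = 5256 + 5851 = $11107
Alice: $670 × 5256/11107 = $317.05
Bob: $670 × 5851/11107 = $352.95
= Alice: $317.05, Bob: $352.95

Alice: $317.05, Bob: $352.95


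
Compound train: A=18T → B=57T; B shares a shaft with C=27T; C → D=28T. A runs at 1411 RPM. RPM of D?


Stage 1: RPM_B = RPM_A × t_A/t_B = 1411 × 18/57 = 25398/57 ≈ 445.58
B and C share a shaft → RPM_C = RPM_B
Stage 2: RPM_D = RPM_C × t_C/t_D = RPM_A × (t_A×t_C)/(t_B×t_D)
Overall ratio = (18×27)/(57×28) = 486/1596
RPM_D = 1411 × 486/1596 = 685746/1596
≈ 429.67 RPM

429.67 RPM


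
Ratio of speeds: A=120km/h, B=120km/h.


Ratio = 120:120
GCD = 120
Simplified = 1:1
Time ratio (same distance) = 1:1
Speed ratio = 1:1

1:1


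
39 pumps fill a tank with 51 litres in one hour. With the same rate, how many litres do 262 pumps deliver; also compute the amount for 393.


Direct proportion: y/x = constant
k = 51/39 ≈ 1.3077
y at x=262: k × 262 = 51 × 262 / 39 = 13362/39 ≈ 342.62
y at x=393: k × 393 = 51 × 393 / 39 = 20043/39 ≈ 513.92
= 342.62 and 513.92

342.62 and 513.92


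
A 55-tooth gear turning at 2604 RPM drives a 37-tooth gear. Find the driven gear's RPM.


Gear ratio = 55:37 = 55:37
RPM_B = RPM_A × (teeth_A / teeth_B)
= 2604 × (55/37)
= 3870.8 RPM

3870.8 RPM


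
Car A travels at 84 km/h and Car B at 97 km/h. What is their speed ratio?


Ratio = 84:97
GCD = 1
Simplified = 84:97
Time ratio (same distance) = 97:84
Speed ratio = 84:97

84:97


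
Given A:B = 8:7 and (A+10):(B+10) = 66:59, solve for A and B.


Let A = 8k, B = 7k.
(8k + 10) / (7k + 10) = 66/59
Cross-multiply: 59(8k + 10) = 66(7k + 10)
472k + 590 = 462k + 660
472k - 462k = 660 - 590
10k = 70
k = 70/10 = 7
A = 8×7 = 56, B = 7×7 = 49
= A = 56, B = 49

A = 56, B = 49


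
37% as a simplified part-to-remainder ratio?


37% means 37 parts out of 100; remainder = 63
Part : remainder = 37:63
GCD = 1
= 37:63

37:63


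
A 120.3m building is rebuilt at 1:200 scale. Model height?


Model size = real / scale
= 120.3 / 200
= 0.6015 m

0.6015 m


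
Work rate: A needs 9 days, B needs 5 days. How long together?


Rate of A = 1/9 per day
Rate of B = 1/5 per day
Combined rate = 1/9 + 1/5 = 14/45 ≈ 0.3111 per day
Days = 1 / combined rate = 45/14
≈ 3.21 days

3.21 days


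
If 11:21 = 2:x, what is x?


Cross multiply: 11 × x = 21 × 2
11x = 42
x = 42 / 11
= 3.82

3.82


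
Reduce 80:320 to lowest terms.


GCD(80, 320) = 80
80/80 : 320/80
= 1:4

1:4


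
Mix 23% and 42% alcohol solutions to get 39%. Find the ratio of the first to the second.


Let x parts of 23% mix with y parts of 42%.
23x + 42y = 39(x + y)
23x + 42y = 39x + 39y
x(23 - 39) = y(39 - 42)
x/y = (42 - 39)/(39 - 23) = 3/16
Simplify: 3:16
= 3:16

3:16


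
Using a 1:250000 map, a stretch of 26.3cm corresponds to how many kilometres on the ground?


Real distance = map distance × scale
= 26.3cm × 250000
= 6575000 cm = 65750.0 m
= 65.750 km

65.750 km


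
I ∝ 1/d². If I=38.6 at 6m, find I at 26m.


I₁d₁² = I₂d₂²
I₂ = I₁ × (d₁/d₂)²
= 38.6 × (6/26)²
= 38.6 × 36/676
= 1389.6/676
≈ 2.0556

2.0556


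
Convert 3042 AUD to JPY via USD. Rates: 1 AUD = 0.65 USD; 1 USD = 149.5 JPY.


Step 1: 3042 AUD × 0.65 = 1977.30 USD
Step 2: 1977.30 USD × 149.5 = 295606.35 JPY
Implied rate AUD→JPY = 0.65 × 149.5 = 97.1750
= 295606.35 JPY

295606.35 JPY


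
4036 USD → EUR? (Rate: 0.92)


Amount × rate = 4036 × 0.92
= 3713.12 EUR

3713.12 EUR


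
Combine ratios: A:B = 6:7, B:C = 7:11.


Match B: multiply A:B by 7 → 42:49
Multiply B:C by 7 → 49:77
Combined: 42:49:77
GCD = 7
= 6:7:11

6:7:11


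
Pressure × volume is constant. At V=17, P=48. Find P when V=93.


Inverse proportion: x × y = constant
k = 17 × 48 = 816
y₂ = k / 93 = 816 / 93
= 8.77

8.77


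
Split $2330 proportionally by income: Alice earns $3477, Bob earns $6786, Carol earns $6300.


Total income = 3477 + 6786 + 6300 = $16563
Alice: $2330 × 3477/16563 = $489.13
Bob: $2330 × 6786/16563 = $954.62
Carol: $2330 × 6300/16563 = $886.25
= Alice: $489.13, Bob: $954.62, Carol: $886.25

Alice: $489.13, Bob: $954.62, Carol: $886.25


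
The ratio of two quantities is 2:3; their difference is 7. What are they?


Let A = 2k, B = 3k.
3k - 2k = 7
1k = 7 → k = 7/1 = 7
A = 2×7 = 14, B = 3×7 = 21
= A = 14, B = 21

A = 14, B = 21


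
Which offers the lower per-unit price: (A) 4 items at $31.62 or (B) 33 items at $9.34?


Deal A: $31.62/4 = $7.9050/unit
Deal B: $9.34/33 = $0.2830/unit
B is cheaper per unit
= Deal B

Deal B


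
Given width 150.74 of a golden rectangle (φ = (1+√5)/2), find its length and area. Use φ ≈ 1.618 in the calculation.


φ = (1 + √5) / 2 ≈ 1.618
Length = width × φ = 150.74 × 1.618 = 243.89732
≈ 243.90
Area = width × length = 150.74 × 243.89732 = 36765.0820168 ≈ 36765.08
= Length: 243.90, Area: 36765.08

Length: 243.90, Area: 36765.08


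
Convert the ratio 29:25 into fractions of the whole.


Total parts = 29 + 25 = 54
First part: 29/54 = 29/54
Second part: 25/54 = 25/54
= 29/54 and 25/54

29/54 and 25/54


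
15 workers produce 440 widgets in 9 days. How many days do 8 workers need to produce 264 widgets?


Days ∝ work / workers, so d₂ = d₁ × (m₁/m₂) × (w₂/w₁)
Workers factor (inverse): 15/8 = 1.8750
Work factor (direct): 264/440 = 0.6000
d₂ = 9 × 15/8 × 264/440 = (9 × 15 × 264) / (8 × 440) = 35640/3520
≈ 10.13 days

10.13 days


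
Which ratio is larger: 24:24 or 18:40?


24/24 = 1.0000
18/40 = 0.4500
1.0000 > 0.4500, so 24:24 is greater
= 24:24

24:24


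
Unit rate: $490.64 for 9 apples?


Unit rate = total / quantity
= 490.64 / 9
= $54.52 per unit

$54.52 per unit


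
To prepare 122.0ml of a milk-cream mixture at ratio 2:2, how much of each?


Total parts = 2 + 2 = 4
milk: 122.0 × 2/4 = 61.0ml
cream: 122.0 × 2/4 = 61.0ml
= 61.0ml and 61.0ml

61.0ml and 61.0ml


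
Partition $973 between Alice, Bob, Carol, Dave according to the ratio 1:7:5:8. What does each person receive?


Total parts = 1 + 7 + 5 + 8 = 21
Alice: 973 × 1/21 = 46.33
Bob: 973 × 7/21 = 324.33
Carol: 973 × 5/21 = 231.67
Dave: 973 × 8/21 = 370.67
= Alice: $46.33, Bob: $324.33, Carol: $231.67, Dave: $370.67

Alice: $46.33, Bob: $324.33, Carol: $231.67, Dave: $370.67


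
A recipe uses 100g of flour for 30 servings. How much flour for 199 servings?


Direct proportion: y/x = constant
k = 100/30 ≈ 3.3333
y₂ = k × 199 = 100 × 199 / 30 = 19900/30
≈ 663.33

663.33


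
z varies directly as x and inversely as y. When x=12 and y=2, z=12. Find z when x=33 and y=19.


z = k·x/y
Solve for k using the known point: k = z·y/x = 12×2/12 = 24/12 = 2.0000
Now evaluate at x=33, y=19:
z = k × 33 / 19 = (24 × 33) / (12 × 19) = 792/228
≈ 3.4737

3.4737


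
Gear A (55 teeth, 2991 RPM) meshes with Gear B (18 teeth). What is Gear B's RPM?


Gear ratio = 55:18 = 55:18
RPM_B = RPM_A × (teeth_A / teeth_B)
= 2991 × (55/18)
= 9139.2 RPM

9139.2 RPM


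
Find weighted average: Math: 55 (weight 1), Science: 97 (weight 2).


Numerator = 55×1 + 97×2
= 55 + 194
= 249
Total weight = 3
Weighted avg = 249/3
= 83.00

83.00


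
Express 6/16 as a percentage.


Percentage = (part / whole) × 100
= (6 / 16) × 100
= 37.50%

37.50%


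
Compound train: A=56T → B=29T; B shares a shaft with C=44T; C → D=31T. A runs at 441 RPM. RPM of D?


Stage 1: RPM_B = RPM_A × t_A/t_B = 441 × 56/29 = 24696/29 ≈ 851.59
B and C share a shaft → RPM_C = RPM_B
Stage 2: RPM_D = RPM_C × t_C/t_D = RPM_A × (t_A×t_C)/(t_B×t_D)
Overall ratio = (56×44)/(29×31) = 2464/899
RPM_D = 441 × 2464/899 = 1086624/899
≈ 1208.70 RPM

1208.70 RPM


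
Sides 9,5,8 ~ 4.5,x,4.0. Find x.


Scale factor = 4.5/9 = 0.5
Missing side = 5 × 0.5
= 2.5

2.5


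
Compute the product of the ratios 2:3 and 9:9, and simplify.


Compound ratio = (2×9) : (3×9)
= 18:27
GCD = 9
= 2:3

2:3


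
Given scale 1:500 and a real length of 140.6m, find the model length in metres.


Model size = real / scale
= 140.6 / 500
= 0.2812 m

0.2812 m


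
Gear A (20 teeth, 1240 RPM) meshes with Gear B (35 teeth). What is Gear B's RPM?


Gear ratio = 20:35 = 4:7
RPM_B = RPM_A × (teeth_A / teeth_B)
= 1240 × (20/35)
= 708.6 RPM

708.6 RPM


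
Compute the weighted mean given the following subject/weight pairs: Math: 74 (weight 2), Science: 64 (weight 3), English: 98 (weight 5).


Numerator = 74×2 + 64×3 + 98×5
= 148 + 192 + 490
= 830
Total weight = 10
Weighted avg = 830/10
= 83.00

83.00


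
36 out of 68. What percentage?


Percentage = (part / whole) × 100
= (36 / 68) × 100
≈ 52.94%

52.94%


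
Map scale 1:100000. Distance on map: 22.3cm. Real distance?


Real distance = map distance × scale
= 22.3cm × 100000
= 2230000 cm = 22300.0 m
= 22.300 km

22.300 km


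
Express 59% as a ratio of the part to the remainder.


59% means 59 parts out of 100; remainder = 41
Part : remainder = 59:41
GCD = 1
= 59:41

59:41


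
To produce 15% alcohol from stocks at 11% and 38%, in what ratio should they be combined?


Let x parts of 11% mix with y parts of 38%.
11x + 38y = 15(x + y)
11x + 38y = 15x + 15y
x(11 - 15) = y(15 - 38)
x/y = (38 - 15)/(15 - 11) = 23/4
Simplify: 23:4
= 23:4

23:4
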